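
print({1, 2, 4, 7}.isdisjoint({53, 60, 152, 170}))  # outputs True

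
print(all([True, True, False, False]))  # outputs False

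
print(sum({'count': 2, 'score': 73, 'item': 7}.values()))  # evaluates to 82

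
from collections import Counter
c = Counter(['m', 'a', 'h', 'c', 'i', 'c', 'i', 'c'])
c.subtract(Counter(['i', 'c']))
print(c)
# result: Counter({'c': 2, 'm': 1, 'a': 1, 'h': 1, 'i': 1})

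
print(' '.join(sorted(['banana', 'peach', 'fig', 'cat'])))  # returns banana cat fig peach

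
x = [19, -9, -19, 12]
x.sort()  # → [-19, -9, 12, 19]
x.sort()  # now [-19, -9, 12, 19]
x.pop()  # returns 19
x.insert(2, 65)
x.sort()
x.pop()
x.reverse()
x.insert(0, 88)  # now [88, 12, -9, -19]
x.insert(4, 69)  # [88, 12, -9, -19, 69]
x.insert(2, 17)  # [88, 12, 17, -9, -19, 69]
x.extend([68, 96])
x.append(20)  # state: [88, 12, 17, -9, -19, 69, 68, 96, 20]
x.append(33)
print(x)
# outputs [88, 12, 17, -9, -19, 69, 68, 96, 20, 33]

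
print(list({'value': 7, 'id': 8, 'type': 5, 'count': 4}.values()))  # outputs [7, 8, 5, 4]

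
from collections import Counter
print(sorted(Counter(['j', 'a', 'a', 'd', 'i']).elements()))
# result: ['a', 'a', 'd', 'i', 'j']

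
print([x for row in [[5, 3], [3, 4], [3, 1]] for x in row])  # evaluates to [5, 3, 3, 4, 3, 1]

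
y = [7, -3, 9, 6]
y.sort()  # [-3, 6, 7, 9]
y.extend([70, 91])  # [-3, 6, 7, 9, 70, 91]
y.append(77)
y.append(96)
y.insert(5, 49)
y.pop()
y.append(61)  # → [-3, 6, 7, 9, 70, 49, 91, 77, 61]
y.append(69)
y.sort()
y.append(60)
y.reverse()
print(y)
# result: [60, 91, 77, 70, 69, 61, 49, 9, 7, 6, -3]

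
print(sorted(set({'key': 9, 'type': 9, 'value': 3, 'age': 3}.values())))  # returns [3, 9]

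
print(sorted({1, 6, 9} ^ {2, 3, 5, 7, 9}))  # [1, 2, 3, 5, 6, 7]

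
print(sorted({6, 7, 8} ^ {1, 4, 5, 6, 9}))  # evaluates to [1, 4, 5, 7, 8, 9]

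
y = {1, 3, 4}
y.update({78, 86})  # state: {1, 3, 4, 78, 86}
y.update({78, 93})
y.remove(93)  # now {1, 3, 4, 78, 86}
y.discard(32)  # {1, 3, 4, 78, 86}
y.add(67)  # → {1, 3, 4, 67, 78, 86}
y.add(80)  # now {1, 3, 4, 67, 78, 80, 86}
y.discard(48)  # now {1, 3, 4, 67, 78, 80, 86}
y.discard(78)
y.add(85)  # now {1, 3, 4, 67, 80, 85, 86}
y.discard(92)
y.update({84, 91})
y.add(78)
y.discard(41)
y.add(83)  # {1, 3, 4, 67, 78, 80, 83, 84, 85, 86, 91}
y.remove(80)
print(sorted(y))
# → [1, 3, 4, 67, 78, 83, 84, 85, 86, 91]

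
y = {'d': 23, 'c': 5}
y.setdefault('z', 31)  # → 31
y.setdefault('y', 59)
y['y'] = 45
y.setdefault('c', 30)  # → 5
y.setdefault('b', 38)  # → 38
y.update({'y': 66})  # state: {'d': 23, 'c': 5, 'z': 31, 'y': 66, 'b': 38}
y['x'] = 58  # {'d': 23, 'c': 5, 'z': 31, 'y': 66, 'b': 38, 'x': 58}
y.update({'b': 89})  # {'d': 23, 'c': 5, 'z': 31, 'y': 66, 'b': 89, 'x': 58}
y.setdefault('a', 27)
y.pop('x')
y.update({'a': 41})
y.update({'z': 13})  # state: {'d': 23, 'c': 5, 'z': 13, 'y': 66, 'b': 89, 'a': 41}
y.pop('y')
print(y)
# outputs {'d': 23, 'c': 5, 'z': 13, 'b': 89, 'a': 41}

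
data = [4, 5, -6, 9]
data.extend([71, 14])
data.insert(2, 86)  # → [4, 5, 86, -6, 9, 71, 14]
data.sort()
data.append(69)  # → [-6, 4, 5, 9, 14, 71, 86, 69]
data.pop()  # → 69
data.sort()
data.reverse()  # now [86, 71, 14, 9, 5, 4, -6]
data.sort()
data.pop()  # 86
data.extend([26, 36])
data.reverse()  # [36, 26, 71, 14, 9, 5, 4, -6]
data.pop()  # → -6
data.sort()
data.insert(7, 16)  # [4, 5, 9, 14, 26, 36, 71, 16]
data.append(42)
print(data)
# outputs [4, 5, 9, 14, 26, 36, 71, 16, 42]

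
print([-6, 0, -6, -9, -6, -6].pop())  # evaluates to -6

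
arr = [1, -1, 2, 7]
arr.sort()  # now [-1, 1, 2, 7]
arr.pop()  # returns 7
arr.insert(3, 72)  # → [-1, 1, 2, 72]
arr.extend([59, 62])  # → [-1, 1, 2, 72, 59, 62]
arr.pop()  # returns 62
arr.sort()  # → [-1, 1, 2, 59, 72]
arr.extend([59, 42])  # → [-1, 1, 2, 59, 72, 59, 42]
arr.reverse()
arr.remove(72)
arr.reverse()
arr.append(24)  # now [-1, 1, 2, 59, 59, 42, 24]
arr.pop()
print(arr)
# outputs [-1, 1, 2, 59, 59, 42]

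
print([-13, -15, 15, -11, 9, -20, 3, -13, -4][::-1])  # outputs [-4, -13, 3, -20, 9, -11, 15, -15, -13]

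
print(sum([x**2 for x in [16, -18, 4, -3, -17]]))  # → 894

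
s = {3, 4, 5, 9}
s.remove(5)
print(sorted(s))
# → [3, 4, 9]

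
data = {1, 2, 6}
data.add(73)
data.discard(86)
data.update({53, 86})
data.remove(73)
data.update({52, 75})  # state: {1, 2, 6, 52, 53, 75, 86}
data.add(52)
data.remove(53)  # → {1, 2, 6, 52, 75, 86}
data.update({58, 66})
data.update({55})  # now {1, 2, 6, 52, 55, 58, 66, 75, 86}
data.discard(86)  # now {1, 2, 6, 52, 55, 58, 66, 75}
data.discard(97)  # {1, 2, 6, 52, 55, 58, 66, 75}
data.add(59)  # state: {1, 2, 6, 52, 55, 58, 59, 66, 75}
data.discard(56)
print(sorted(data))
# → [1, 2, 6, 52, 55, 58, 59, 66, 75]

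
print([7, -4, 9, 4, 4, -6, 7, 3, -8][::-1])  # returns [-8, 3, 7, -6, 4, 4, 9, -4, 7]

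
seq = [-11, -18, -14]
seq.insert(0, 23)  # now [23, -11, -18, -14]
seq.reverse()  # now [-14, -18, -11, 23]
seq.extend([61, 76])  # [-14, -18, -11, 23, 61, 76]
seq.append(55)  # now [-14, -18, -11, 23, 61, 76, 55]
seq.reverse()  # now [55, 76, 61, 23, -11, -18, -14]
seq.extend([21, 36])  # [55, 76, 61, 23, -11, -18, -14, 21, 36]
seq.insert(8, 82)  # [55, 76, 61, 23, -11, -18, -14, 21, 82, 36]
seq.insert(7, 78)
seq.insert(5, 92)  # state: [55, 76, 61, 23, -11, 92, -18, -14, 78, 21, 82, 36]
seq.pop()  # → 36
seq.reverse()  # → [82, 21, 78, -14, -18, 92, -11, 23, 61, 76, 55]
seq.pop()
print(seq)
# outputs [82, 21, 78, -14, -18, 92, -11, 23, 61, 76]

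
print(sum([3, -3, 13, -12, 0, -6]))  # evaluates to -5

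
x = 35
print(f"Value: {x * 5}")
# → Value: 175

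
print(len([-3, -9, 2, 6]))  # 4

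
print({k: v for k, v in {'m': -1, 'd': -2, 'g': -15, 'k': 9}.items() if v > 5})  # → {'k': 9}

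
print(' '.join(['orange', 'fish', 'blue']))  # orange fish blue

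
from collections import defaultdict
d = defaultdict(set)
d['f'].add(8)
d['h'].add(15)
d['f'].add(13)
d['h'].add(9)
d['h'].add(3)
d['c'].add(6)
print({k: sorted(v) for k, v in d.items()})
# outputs {'f': [8, 13], 'h': [3, 9, 15], 'c': [6]}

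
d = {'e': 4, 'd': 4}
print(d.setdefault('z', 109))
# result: 109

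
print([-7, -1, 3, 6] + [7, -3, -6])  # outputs [-7, -1, 3, 6, 7, -3, -6]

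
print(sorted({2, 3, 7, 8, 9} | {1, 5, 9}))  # [1, 2, 3, 5, 7, 8, 9]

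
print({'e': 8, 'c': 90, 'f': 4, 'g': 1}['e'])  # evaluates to 8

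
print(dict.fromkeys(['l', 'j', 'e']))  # {'l': None, 'j': None, 'e': None}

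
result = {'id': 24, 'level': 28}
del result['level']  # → {'id': 24}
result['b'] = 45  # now {'id': 24, 'b': 45}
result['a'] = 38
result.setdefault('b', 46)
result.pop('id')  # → 24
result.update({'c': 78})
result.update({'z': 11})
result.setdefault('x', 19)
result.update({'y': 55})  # {'b': 45, 'a': 38, 'c': 78, 'z': 11, 'x': 19, 'y': 55}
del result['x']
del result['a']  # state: {'b': 45, 'c': 78, 'z': 11, 'y': 55}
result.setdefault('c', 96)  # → 78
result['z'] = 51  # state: {'b': 45, 'c': 78, 'z': 51, 'y': 55}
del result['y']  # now {'b': 45, 'c': 78, 'z': 51}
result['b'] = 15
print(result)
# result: {'b': 15, 'c': 78, 'z': 51}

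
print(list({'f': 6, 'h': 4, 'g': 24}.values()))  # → [6, 4, 24]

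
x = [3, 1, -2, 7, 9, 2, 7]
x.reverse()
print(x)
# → [7, 2, 9, 7, -2, 1, 3]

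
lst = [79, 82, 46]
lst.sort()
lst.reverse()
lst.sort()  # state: [46, 79, 82]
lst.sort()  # [46, 79, 82]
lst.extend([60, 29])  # [46, 79, 82, 60, 29]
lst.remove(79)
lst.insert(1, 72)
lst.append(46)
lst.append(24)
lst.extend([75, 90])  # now [46, 72, 82, 60, 29, 46, 24, 75, 90]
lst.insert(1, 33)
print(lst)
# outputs [46, 33, 72, 82, 60, 29, 46, 24, 75, 90]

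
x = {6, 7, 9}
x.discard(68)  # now {6, 7, 9}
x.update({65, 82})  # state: {6, 7, 9, 65, 82}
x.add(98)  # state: {6, 7, 9, 65, 82, 98}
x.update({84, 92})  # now {6, 7, 9, 65, 82, 84, 92, 98}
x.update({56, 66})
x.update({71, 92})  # {6, 7, 9, 56, 65, 66, 71, 82, 84, 92, 98}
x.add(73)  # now {6, 7, 9, 56, 65, 66, 71, 73, 82, 84, 92, 98}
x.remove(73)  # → {6, 7, 9, 56, 65, 66, 71, 82, 84, 92, 98}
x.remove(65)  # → {6, 7, 9, 56, 66, 71, 82, 84, 92, 98}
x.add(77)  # {6, 7, 9, 56, 66, 71, 77, 82, 84, 92, 98}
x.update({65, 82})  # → {6, 7, 9, 56, 65, 66, 71, 77, 82, 84, 92, 98}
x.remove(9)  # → {6, 7, 56, 65, 66, 71, 77, 82, 84, 92, 98}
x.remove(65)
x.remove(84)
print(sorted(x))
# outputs [6, 7, 56, 66, 71, 77, 82, 92, 98]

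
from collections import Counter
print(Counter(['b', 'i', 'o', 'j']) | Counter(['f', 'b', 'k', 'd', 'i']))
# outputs Counter({'b': 1, 'i': 1, 'o': 1, 'j': 1, 'f': 1, 'k': 1, 'd': 1})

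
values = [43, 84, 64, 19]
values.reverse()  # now [19, 64, 84, 43]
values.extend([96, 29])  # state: [19, 64, 84, 43, 96, 29]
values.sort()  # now [19, 29, 43, 64, 84, 96]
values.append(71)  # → [19, 29, 43, 64, 84, 96, 71]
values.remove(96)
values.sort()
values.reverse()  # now [84, 71, 64, 43, 29, 19]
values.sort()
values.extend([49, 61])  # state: [19, 29, 43, 64, 71, 84, 49, 61]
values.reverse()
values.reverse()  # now [19, 29, 43, 64, 71, 84, 49, 61]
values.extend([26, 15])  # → [19, 29, 43, 64, 71, 84, 49, 61, 26, 15]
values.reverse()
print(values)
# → [15, 26, 61, 49, 84, 71, 64, 43, 29, 19]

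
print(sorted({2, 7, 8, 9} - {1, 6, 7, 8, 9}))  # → [2]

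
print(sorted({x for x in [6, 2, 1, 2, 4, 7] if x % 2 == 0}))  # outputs [2, 4, 6]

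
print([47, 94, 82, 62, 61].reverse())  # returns None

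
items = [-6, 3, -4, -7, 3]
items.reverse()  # [3, -7, -4, 3, -6]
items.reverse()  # [-6, 3, -4, -7, 3]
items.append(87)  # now [-6, 3, -4, -7, 3, 87]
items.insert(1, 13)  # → [-6, 13, 3, -4, -7, 3, 87]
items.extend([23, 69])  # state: [-6, 13, 3, -4, -7, 3, 87, 23, 69]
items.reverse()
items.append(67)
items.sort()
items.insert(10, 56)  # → [-7, -6, -4, 3, 3, 13, 23, 67, 69, 87, 56]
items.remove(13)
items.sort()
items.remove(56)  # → [-7, -6, -4, 3, 3, 23, 67, 69, 87]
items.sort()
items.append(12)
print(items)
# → [-7, -6, -4, 3, 3, 23, 67, 69, 87, 12]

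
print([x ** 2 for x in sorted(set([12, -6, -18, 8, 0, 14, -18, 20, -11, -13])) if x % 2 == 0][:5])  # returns [324, 36, 0, 64, 144]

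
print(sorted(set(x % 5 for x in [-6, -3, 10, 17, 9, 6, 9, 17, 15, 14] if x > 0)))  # [0, 1, 2, 4]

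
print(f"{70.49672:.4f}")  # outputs 70.4967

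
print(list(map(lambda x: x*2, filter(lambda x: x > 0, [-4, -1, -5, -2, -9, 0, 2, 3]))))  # [4, 6]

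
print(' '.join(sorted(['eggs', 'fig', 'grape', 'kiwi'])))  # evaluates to eggs fig grape kiwi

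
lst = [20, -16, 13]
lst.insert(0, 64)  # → [64, 20, -16, 13]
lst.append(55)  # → [64, 20, -16, 13, 55]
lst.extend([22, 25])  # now [64, 20, -16, 13, 55, 22, 25]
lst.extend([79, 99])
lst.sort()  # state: [-16, 13, 20, 22, 25, 55, 64, 79, 99]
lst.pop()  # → 99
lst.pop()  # 79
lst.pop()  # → 64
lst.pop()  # 55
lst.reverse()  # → [25, 22, 20, 13, -16]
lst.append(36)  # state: [25, 22, 20, 13, -16, 36]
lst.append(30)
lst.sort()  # [-16, 13, 20, 22, 25, 30, 36]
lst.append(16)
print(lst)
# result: [-16, 13, 20, 22, 25, 30, 36, 16]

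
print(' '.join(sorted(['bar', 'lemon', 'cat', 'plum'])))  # bar cat lemon plum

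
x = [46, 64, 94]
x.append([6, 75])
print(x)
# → [46, 64, 94, [6, 75]]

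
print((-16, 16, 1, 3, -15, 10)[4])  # -15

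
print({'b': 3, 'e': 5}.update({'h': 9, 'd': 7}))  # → None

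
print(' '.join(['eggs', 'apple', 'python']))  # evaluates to eggs apple python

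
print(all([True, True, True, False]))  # False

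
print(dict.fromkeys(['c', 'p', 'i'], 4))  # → {'c': 4, 'p': 4, 'i': 4}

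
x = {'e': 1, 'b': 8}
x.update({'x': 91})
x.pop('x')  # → 91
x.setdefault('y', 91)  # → 91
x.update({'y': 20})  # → {'e': 1, 'b': 8, 'y': 20}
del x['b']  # {'e': 1, 'y': 20}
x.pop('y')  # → 20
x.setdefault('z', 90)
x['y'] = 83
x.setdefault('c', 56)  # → 56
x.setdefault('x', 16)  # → 16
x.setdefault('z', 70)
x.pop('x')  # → 16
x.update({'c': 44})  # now {'e': 1, 'z': 90, 'y': 83, 'c': 44}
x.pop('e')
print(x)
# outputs {'z': 90, 'y': 83, 'c': 44}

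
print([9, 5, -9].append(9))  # None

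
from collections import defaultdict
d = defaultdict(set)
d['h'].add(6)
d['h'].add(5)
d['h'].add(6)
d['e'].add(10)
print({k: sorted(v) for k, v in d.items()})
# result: {'h': [5, 6], 'e': [10]}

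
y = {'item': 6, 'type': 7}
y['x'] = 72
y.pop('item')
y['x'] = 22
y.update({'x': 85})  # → {'type': 7, 'x': 85}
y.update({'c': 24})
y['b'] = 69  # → {'type': 7, 'x': 85, 'c': 24, 'b': 69}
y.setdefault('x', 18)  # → 85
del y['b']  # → {'type': 7, 'x': 85, 'c': 24}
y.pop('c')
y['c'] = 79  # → {'type': 7, 'x': 85, 'c': 79}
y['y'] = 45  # {'type': 7, 'x': 85, 'c': 79, 'y': 45}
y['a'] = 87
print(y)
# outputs {'type': 7, 'x': 85, 'c': 79, 'y': 45, 'a': 87}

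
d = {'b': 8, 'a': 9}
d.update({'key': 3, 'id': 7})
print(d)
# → {'b': 8, 'a': 9, 'key': 3, 'id': 7}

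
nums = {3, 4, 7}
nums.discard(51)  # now {3, 4, 7}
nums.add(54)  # {3, 4, 7, 54}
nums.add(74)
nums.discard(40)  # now {3, 4, 7, 54, 74}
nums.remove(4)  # {3, 7, 54, 74}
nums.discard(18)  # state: {3, 7, 54, 74}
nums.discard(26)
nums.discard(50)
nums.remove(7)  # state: {3, 54, 74}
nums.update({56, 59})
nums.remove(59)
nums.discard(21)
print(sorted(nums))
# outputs [3, 54, 56, 74]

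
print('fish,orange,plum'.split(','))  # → ['fish', 'orange', 'plum']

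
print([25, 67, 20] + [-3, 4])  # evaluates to [25, 67, 20, -3, 4]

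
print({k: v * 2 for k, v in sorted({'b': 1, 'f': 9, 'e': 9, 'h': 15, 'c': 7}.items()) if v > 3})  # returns {'c': 14, 'e': 18, 'f': 18, 'h': 30}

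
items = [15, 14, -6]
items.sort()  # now [-6, 14, 15]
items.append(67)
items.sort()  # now [-6, 14, 15, 67]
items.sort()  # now [-6, 14, 15, 67]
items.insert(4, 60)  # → [-6, 14, 15, 67, 60]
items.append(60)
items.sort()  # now [-6, 14, 15, 60, 60, 67]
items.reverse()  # [67, 60, 60, 15, 14, -6]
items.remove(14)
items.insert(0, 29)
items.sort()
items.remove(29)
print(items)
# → [-6, 15, 60, 60, 67]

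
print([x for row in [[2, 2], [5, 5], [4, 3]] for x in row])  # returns [2, 2, 5, 5, 4, 3]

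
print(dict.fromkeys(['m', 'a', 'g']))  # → {'m': None, 'a': None, 'g': None}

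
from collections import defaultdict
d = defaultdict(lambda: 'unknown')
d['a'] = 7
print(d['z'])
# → unknown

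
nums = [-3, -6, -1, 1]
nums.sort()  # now [-6, -3, -1, 1]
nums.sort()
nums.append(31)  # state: [-6, -3, -1, 1, 31]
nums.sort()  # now [-6, -3, -1, 1, 31]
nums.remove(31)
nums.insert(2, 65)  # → [-6, -3, 65, -1, 1]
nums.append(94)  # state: [-6, -3, 65, -1, 1, 94]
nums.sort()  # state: [-6, -3, -1, 1, 65, 94]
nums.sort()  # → [-6, -3, -1, 1, 65, 94]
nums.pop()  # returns 94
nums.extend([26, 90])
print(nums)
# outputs [-6, -3, -1, 1, 65, 26, 90]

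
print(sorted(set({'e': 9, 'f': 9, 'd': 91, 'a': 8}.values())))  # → [8, 9, 91]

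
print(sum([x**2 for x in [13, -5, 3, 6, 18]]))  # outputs 563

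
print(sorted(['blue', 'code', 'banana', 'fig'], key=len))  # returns ['fig', 'blue', 'code', 'banana']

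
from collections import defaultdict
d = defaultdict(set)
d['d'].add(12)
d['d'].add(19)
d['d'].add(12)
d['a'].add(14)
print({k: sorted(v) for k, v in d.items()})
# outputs {'d': [12, 19], 'a': [14]}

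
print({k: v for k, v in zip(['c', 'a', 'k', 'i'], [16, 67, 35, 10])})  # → {'c': 16, 'a': 67, 'k': 35, 'i': 10}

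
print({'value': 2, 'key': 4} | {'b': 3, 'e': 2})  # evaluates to {'value': 2, 'key': 4, 'b': 3, 'e': 2}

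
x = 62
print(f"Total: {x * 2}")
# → Total: 124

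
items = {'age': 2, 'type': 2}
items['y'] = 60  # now {'age': 2, 'type': 2, 'y': 60}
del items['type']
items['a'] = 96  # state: {'age': 2, 'y': 60, 'a': 96}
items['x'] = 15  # {'age': 2, 'y': 60, 'a': 96, 'x': 15}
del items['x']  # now {'age': 2, 'y': 60, 'a': 96}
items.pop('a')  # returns 96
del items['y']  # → {'age': 2}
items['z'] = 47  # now {'age': 2, 'z': 47}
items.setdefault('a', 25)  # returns 25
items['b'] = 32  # {'age': 2, 'z': 47, 'a': 25, 'b': 32}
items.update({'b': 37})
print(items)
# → {'age': 2, 'z': 47, 'a': 25, 'b': 37}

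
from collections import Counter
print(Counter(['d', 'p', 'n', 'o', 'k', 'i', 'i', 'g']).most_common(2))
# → [('i', 2), ('d', 1)]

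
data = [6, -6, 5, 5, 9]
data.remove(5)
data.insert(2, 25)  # [6, -6, 25, 5, 9]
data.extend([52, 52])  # [6, -6, 25, 5, 9, 52, 52]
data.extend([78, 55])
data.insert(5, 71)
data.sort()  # [-6, 5, 6, 9, 25, 52, 52, 55, 71, 78]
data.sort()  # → [-6, 5, 6, 9, 25, 52, 52, 55, 71, 78]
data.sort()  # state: [-6, 5, 6, 9, 25, 52, 52, 55, 71, 78]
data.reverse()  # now [78, 71, 55, 52, 52, 25, 9, 6, 5, -6]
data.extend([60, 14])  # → [78, 71, 55, 52, 52, 25, 9, 6, 5, -6, 60, 14]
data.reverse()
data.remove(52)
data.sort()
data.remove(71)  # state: [-6, 5, 6, 9, 14, 25, 52, 55, 60, 78]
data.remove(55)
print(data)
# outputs [-6, 5, 6, 9, 14, 25, 52, 60, 78]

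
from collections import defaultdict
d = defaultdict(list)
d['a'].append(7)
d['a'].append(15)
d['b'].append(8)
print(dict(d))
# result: {'a': [7, 15], 'b': [8]}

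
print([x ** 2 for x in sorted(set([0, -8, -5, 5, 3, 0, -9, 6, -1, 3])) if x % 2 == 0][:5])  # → [64, 0, 36]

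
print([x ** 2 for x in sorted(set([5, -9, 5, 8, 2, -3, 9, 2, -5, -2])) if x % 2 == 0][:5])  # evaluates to [4, 4, 64]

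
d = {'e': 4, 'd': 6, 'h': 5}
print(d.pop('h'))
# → 5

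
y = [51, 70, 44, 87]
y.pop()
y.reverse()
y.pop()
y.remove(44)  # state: [70]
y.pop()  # 70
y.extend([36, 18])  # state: [36, 18]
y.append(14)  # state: [36, 18, 14]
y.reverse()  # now [14, 18, 36]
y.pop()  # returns 36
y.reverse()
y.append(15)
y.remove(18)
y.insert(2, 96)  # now [14, 15, 96]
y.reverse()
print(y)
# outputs [96, 15, 14]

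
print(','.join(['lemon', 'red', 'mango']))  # lemon,red,mango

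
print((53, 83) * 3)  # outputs (53, 83, 53, 83, 53, 83)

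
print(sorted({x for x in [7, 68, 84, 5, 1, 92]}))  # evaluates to [1, 5, 7, 68, 84, 92]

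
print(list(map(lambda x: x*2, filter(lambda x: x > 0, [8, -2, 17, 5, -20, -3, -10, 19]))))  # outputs [16, 34, 10, 38]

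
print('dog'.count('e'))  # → 0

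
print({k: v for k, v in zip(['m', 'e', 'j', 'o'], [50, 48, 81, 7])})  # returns {'m': 50, 'e': 48, 'j': 81, 'o': 7}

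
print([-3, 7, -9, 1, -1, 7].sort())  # None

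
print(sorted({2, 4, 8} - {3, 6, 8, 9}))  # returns [2, 4]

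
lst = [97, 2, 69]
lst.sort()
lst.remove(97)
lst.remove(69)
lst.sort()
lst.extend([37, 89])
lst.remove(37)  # [2, 89]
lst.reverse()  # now [89, 2]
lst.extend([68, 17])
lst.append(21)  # [89, 2, 68, 17, 21]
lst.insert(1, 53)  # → [89, 53, 2, 68, 17, 21]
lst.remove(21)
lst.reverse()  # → [17, 68, 2, 53, 89]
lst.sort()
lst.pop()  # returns 89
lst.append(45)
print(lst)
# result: [2, 17, 53, 68, 45]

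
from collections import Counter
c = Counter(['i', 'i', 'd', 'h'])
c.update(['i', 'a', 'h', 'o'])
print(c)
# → Counter({'i': 3, 'h': 2, 'd': 1, 'a': 1, 'o': 1})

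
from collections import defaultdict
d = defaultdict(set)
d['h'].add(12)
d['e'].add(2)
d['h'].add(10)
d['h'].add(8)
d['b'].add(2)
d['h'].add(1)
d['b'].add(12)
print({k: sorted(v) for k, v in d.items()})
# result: {'h': [1, 8, 10, 12], 'e': [2], 'b': [2, 12]}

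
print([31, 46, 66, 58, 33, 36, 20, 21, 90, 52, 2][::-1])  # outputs [2, 52, 90, 21, 20, 36, 33, 58, 66, 46, 31]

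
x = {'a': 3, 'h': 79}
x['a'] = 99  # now {'a': 99, 'h': 79}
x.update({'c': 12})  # {'a': 99, 'h': 79, 'c': 12}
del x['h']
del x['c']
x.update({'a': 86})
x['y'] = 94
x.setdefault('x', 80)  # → 80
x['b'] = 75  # {'a': 86, 'y': 94, 'x': 80, 'b': 75}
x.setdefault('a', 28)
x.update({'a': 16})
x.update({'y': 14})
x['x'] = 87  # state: {'a': 16, 'y': 14, 'x': 87, 'b': 75}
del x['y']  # {'a': 16, 'x': 87, 'b': 75}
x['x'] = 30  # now {'a': 16, 'x': 30, 'b': 75}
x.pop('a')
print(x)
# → {'x': 30, 'b': 75}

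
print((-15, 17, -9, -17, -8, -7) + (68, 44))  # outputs (-15, 17, -9, -17, -8, -7, 68, 44)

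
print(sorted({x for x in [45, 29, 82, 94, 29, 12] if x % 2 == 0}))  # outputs [12, 82, 94]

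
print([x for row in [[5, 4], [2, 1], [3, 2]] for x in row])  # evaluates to [5, 4, 2, 1, 3, 2]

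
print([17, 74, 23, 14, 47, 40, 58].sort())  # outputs None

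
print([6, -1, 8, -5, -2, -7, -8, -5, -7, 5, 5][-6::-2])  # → [-7, -5, -1]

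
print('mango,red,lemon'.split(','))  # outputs ['mango', 'red', 'lemon']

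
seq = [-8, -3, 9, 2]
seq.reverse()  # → [2, 9, -3, -8]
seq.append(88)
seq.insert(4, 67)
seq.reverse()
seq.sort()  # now [-8, -3, 2, 9, 67, 88]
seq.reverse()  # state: [88, 67, 9, 2, -3, -8]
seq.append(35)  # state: [88, 67, 9, 2, -3, -8, 35]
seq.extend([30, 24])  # [88, 67, 9, 2, -3, -8, 35, 30, 24]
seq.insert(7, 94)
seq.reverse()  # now [24, 30, 94, 35, -8, -3, 2, 9, 67, 88]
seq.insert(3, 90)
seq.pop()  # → 88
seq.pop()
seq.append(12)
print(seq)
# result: [24, 30, 94, 90, 35, -8, -3, 2, 9, 12]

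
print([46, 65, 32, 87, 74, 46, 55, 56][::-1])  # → [56, 55, 46, 74, 87, 32, 65, 46]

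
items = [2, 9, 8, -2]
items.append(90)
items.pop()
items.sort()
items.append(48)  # [-2, 2, 8, 9, 48]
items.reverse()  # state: [48, 9, 8, 2, -2]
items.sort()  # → [-2, 2, 8, 9, 48]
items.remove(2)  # [-2, 8, 9, 48]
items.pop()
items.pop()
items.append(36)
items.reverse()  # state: [36, 8, -2]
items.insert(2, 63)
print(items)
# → [36, 8, 63, -2]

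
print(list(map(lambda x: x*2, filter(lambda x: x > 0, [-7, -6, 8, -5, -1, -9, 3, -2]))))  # [16, 6]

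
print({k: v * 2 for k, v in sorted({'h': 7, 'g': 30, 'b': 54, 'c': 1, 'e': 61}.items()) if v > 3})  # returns {'b': 108, 'e': 122, 'g': 60, 'h': 14}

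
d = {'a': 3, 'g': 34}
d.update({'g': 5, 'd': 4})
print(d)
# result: {'a': 3, 'g': 5, 'd': 4}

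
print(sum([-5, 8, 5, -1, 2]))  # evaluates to 9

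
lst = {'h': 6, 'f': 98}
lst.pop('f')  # 98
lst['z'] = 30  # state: {'h': 6, 'z': 30}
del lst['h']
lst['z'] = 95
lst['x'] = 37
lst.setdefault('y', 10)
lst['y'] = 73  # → {'z': 95, 'x': 37, 'y': 73}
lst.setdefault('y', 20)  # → 73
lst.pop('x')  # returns 37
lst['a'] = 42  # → {'z': 95, 'y': 73, 'a': 42}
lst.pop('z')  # 95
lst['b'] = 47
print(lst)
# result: {'y': 73, 'a': 42, 'b': 47}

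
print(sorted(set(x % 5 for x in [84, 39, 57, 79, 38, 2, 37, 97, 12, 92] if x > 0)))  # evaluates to [2, 3, 4]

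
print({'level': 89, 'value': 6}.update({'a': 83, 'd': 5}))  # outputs None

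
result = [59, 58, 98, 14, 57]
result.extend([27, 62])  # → [59, 58, 98, 14, 57, 27, 62]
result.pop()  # 62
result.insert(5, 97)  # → [59, 58, 98, 14, 57, 97, 27]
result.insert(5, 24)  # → [59, 58, 98, 14, 57, 24, 97, 27]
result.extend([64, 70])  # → [59, 58, 98, 14, 57, 24, 97, 27, 64, 70]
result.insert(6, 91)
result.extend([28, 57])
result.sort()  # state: [14, 24, 27, 28, 57, 57, 58, 59, 64, 70, 91, 97, 98]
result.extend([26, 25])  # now [14, 24, 27, 28, 57, 57, 58, 59, 64, 70, 91, 97, 98, 26, 25]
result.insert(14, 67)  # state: [14, 24, 27, 28, 57, 57, 58, 59, 64, 70, 91, 97, 98, 26, 67, 25]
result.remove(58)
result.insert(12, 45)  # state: [14, 24, 27, 28, 57, 57, 59, 64, 70, 91, 97, 98, 45, 26, 67, 25]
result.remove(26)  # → [14, 24, 27, 28, 57, 57, 59, 64, 70, 91, 97, 98, 45, 67, 25]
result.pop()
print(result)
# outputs [14, 24, 27, 28, 57, 57, 59, 64, 70, 91, 97, 98, 45, 67]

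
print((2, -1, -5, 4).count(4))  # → 1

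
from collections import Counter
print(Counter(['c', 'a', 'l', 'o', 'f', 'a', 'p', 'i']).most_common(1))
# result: [('a', 2)]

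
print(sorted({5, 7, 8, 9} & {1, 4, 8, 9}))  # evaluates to [8, 9]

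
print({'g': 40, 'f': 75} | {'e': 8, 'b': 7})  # {'g': 40, 'f': 75, 'e': 8, 'b': 7}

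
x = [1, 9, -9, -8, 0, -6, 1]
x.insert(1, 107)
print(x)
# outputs [1, 107, 9, -9, -8, 0, -6, 1]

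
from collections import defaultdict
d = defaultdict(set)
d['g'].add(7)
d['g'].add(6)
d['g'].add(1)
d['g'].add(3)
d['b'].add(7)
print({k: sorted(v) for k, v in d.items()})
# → {'g': [1, 3, 6, 7], 'b': [7]}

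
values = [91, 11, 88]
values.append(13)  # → [91, 11, 88, 13]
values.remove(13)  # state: [91, 11, 88]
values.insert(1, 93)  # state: [91, 93, 11, 88]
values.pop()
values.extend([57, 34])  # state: [91, 93, 11, 57, 34]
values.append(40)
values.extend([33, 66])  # [91, 93, 11, 57, 34, 40, 33, 66]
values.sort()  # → [11, 33, 34, 40, 57, 66, 91, 93]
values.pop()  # 93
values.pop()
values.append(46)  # [11, 33, 34, 40, 57, 66, 46]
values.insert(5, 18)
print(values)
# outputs [11, 33, 34, 40, 57, 18, 66, 46]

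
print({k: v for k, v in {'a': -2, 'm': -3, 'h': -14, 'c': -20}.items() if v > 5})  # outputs {}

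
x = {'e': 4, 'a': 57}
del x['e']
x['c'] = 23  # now {'a': 57, 'c': 23}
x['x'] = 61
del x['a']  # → {'c': 23, 'x': 61}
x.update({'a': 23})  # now {'c': 23, 'x': 61, 'a': 23}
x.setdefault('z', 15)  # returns 15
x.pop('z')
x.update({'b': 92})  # {'c': 23, 'x': 61, 'a': 23, 'b': 92}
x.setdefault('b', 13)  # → 92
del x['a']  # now {'c': 23, 'x': 61, 'b': 92}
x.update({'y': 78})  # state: {'c': 23, 'x': 61, 'b': 92, 'y': 78}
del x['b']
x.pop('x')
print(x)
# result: {'c': 23, 'y': 78}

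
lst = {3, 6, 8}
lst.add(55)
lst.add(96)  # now {3, 6, 8, 55, 96}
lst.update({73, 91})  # {3, 6, 8, 55, 73, 91, 96}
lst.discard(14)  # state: {3, 6, 8, 55, 73, 91, 96}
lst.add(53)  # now {3, 6, 8, 53, 55, 73, 91, 96}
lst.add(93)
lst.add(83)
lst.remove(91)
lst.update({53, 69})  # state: {3, 6, 8, 53, 55, 69, 73, 83, 93, 96}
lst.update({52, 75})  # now {3, 6, 8, 52, 53, 55, 69, 73, 75, 83, 93, 96}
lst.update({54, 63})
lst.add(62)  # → {3, 6, 8, 52, 53, 54, 55, 62, 63, 69, 73, 75, 83, 93, 96}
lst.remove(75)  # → {3, 6, 8, 52, 53, 54, 55, 62, 63, 69, 73, 83, 93, 96}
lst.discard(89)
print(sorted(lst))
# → [3, 6, 8, 52, 53, 54, 55, 62, 63, 69, 73, 83, 93, 96]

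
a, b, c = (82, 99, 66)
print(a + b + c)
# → 247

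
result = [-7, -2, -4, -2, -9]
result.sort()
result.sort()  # [-9, -7, -4, -2, -2]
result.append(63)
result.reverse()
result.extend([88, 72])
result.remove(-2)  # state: [63, -2, -4, -7, -9, 88, 72]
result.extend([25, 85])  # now [63, -2, -4, -7, -9, 88, 72, 25, 85]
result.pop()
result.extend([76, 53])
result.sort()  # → [-9, -7, -4, -2, 25, 53, 63, 72, 76, 88]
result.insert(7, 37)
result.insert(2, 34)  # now [-9, -7, 34, -4, -2, 25, 53, 63, 37, 72, 76, 88]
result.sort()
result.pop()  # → 88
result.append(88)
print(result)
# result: [-9, -7, -4, -2, 25, 34, 37, 53, 63, 72, 76, 88]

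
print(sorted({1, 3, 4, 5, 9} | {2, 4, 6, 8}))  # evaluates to [1, 2, 3, 4, 5, 6, 8, 9]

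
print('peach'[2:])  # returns ach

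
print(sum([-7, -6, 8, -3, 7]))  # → -1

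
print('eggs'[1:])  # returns ggs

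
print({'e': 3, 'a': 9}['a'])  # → 9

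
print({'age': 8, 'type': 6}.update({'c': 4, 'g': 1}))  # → None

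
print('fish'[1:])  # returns ish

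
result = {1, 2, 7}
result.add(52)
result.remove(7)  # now {1, 2, 52}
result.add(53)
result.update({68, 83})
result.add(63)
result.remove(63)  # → {1, 2, 52, 53, 68, 83}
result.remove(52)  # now {1, 2, 53, 68, 83}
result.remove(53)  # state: {1, 2, 68, 83}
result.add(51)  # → {1, 2, 51, 68, 83}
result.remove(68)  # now {1, 2, 51, 83}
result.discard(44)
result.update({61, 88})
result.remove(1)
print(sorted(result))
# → [2, 51, 61, 83, 88]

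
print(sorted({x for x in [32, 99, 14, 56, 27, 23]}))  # [14, 23, 27, 32, 56, 99]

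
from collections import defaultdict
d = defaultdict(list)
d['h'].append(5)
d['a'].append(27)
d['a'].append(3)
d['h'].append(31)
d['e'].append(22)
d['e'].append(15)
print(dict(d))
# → {'h': [5, 31], 'a': [27, 3], 'e': [22, 15]}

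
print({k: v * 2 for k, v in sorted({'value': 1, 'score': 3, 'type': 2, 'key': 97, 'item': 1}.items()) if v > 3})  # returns {'key': 194}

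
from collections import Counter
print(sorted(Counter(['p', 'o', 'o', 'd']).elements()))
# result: ['d', 'o', 'o', 'p']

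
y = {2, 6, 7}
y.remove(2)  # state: {6, 7}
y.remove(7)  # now {6}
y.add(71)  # {6, 71}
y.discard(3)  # {6, 71}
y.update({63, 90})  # {6, 63, 71, 90}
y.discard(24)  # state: {6, 63, 71, 90}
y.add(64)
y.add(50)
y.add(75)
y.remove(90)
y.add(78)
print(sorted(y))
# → [6, 50, 63, 64, 71, 75, 78]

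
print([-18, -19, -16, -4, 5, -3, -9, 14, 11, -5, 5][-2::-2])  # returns [-5, 14, -3, -4, -19]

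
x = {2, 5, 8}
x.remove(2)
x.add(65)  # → {5, 8, 65}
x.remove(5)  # {8, 65}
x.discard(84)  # {8, 65}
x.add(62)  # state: {8, 62, 65}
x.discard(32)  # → {8, 62, 65}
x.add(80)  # {8, 62, 65, 80}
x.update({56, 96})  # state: {8, 56, 62, 65, 80, 96}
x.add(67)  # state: {8, 56, 62, 65, 67, 80, 96}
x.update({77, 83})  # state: {8, 56, 62, 65, 67, 77, 80, 83, 96}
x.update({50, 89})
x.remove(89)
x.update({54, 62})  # {8, 50, 54, 56, 62, 65, 67, 77, 80, 83, 96}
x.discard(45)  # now {8, 50, 54, 56, 62, 65, 67, 77, 80, 83, 96}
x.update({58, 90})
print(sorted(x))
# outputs [8, 50, 54, 56, 58, 62, 65, 67, 77, 80, 83, 90, 96]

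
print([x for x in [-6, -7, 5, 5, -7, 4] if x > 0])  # [5, 5, 4]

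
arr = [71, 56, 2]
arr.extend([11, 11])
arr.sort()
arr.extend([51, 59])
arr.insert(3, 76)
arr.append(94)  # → [2, 11, 11, 76, 56, 71, 51, 59, 94]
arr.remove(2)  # [11, 11, 76, 56, 71, 51, 59, 94]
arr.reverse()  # [94, 59, 51, 71, 56, 76, 11, 11]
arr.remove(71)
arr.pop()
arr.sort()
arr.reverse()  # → [94, 76, 59, 56, 51, 11]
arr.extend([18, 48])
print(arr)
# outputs [94, 76, 59, 56, 51, 11, 18, 48]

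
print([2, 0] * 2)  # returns [2, 0, 2, 0]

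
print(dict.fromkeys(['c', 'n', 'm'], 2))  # {'c': 2, 'n': 2, 'm': 2}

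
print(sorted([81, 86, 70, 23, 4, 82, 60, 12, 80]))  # [4, 12, 23, 60, 70, 80, 81, 82, 86]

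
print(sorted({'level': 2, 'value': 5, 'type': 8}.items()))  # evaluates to [('level', 2), ('type', 8), ('value', 5)]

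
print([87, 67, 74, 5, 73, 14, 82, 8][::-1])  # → [8, 82, 14, 73, 5, 74, 67, 87]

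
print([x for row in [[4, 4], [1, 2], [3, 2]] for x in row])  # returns [4, 4, 1, 2, 3, 2]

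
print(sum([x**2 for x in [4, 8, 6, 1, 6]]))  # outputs 153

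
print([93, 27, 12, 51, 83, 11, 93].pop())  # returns 93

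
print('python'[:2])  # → py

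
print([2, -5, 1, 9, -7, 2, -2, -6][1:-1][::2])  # [-5, 9, 2]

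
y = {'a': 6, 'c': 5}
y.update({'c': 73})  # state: {'a': 6, 'c': 73}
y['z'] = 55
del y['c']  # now {'a': 6, 'z': 55}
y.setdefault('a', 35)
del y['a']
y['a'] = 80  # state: {'z': 55, 'a': 80}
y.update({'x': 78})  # {'z': 55, 'a': 80, 'x': 78}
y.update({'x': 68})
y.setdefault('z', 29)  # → 55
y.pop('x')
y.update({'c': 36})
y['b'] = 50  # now {'z': 55, 'a': 80, 'c': 36, 'b': 50}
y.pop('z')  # 55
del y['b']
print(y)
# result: {'a': 80, 'c': 36}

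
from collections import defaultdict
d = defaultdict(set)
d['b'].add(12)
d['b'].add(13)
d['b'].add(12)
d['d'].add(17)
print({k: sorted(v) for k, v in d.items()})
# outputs {'b': [12, 13], 'd': [17]}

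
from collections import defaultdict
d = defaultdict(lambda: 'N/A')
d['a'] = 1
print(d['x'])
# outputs N/A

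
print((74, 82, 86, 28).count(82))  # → 1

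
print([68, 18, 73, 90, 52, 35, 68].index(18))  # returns 1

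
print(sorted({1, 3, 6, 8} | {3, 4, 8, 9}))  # [1, 3, 4, 6, 8, 9]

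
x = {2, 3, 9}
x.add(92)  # {2, 3, 9, 92}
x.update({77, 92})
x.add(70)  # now {2, 3, 9, 70, 77, 92}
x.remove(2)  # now {3, 9, 70, 77, 92}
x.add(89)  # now {3, 9, 70, 77, 89, 92}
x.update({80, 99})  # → {3, 9, 70, 77, 80, 89, 92, 99}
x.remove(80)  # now {3, 9, 70, 77, 89, 92, 99}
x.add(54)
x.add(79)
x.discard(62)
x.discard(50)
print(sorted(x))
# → [3, 9, 54, 70, 77, 79, 89, 92, 99]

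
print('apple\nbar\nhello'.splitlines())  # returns ['apple', 'bar', 'hello']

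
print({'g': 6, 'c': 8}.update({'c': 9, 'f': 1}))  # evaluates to None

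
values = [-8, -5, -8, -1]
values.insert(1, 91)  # [-8, 91, -5, -8, -1]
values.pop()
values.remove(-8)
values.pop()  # -8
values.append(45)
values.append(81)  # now [91, -5, 45, 81]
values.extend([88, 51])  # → [91, -5, 45, 81, 88, 51]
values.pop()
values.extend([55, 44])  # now [91, -5, 45, 81, 88, 55, 44]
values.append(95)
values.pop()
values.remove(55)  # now [91, -5, 45, 81, 88, 44]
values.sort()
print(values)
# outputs [-5, 44, 45, 81, 88, 91]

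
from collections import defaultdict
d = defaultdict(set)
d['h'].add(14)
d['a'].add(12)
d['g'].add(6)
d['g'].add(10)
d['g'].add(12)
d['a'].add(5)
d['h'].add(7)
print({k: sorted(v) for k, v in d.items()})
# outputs {'h': [7, 14], 'a': [5, 12], 'g': [6, 10, 12]}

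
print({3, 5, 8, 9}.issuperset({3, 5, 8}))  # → True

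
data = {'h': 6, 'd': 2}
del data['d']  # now {'h': 6}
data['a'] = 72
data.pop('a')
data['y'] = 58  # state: {'h': 6, 'y': 58}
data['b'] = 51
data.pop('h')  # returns 6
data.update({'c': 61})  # {'y': 58, 'b': 51, 'c': 61}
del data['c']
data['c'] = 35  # {'y': 58, 'b': 51, 'c': 35}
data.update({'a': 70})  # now {'y': 58, 'b': 51, 'c': 35, 'a': 70}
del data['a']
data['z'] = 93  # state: {'y': 58, 'b': 51, 'c': 35, 'z': 93}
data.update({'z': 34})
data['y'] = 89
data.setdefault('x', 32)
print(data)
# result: {'y': 89, 'b': 51, 'c': 35, 'z': 34, 'x': 32}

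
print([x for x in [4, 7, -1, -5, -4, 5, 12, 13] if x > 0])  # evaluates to [4, 7, 5, 12, 13]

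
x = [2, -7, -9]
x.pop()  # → -9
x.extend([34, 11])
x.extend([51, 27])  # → [2, -7, 34, 11, 51, 27]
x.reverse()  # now [27, 51, 11, 34, -7, 2]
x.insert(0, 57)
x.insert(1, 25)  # [57, 25, 27, 51, 11, 34, -7, 2]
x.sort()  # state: [-7, 2, 11, 25, 27, 34, 51, 57]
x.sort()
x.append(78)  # [-7, 2, 11, 25, 27, 34, 51, 57, 78]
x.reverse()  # [78, 57, 51, 34, 27, 25, 11, 2, -7]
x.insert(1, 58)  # [78, 58, 57, 51, 34, 27, 25, 11, 2, -7]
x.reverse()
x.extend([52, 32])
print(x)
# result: [-7, 2, 11, 25, 27, 34, 51, 57, 58, 78, 52, 32]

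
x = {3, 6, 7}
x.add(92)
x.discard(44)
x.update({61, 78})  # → {3, 6, 7, 61, 78, 92}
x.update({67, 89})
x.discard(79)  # {3, 6, 7, 61, 67, 78, 89, 92}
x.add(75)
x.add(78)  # {3, 6, 7, 61, 67, 75, 78, 89, 92}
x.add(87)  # {3, 6, 7, 61, 67, 75, 78, 87, 89, 92}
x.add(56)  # {3, 6, 7, 56, 61, 67, 75, 78, 87, 89, 92}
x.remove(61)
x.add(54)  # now {3, 6, 7, 54, 56, 67, 75, 78, 87, 89, 92}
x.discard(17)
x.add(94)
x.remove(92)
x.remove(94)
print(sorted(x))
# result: [3, 6, 7, 54, 56, 67, 75, 78, 87, 89]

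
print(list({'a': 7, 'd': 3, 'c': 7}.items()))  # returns [('a', 7), ('d', 3), ('c', 7)]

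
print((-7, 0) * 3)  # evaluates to (-7, 0, -7, 0, -7, 0)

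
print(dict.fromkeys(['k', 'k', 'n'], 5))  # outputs {'k': 5, 'n': 5}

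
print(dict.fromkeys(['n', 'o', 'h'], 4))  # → {'n': 4, 'o': 4, 'h': 4}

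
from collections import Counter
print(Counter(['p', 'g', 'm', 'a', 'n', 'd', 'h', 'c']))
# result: Counter({'p': 1, 'g': 1, 'm': 1, 'a': 1, 'n': 1, 'd': 1, 'h': 1, 'c': 1})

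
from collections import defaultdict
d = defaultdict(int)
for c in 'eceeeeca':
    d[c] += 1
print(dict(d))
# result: {'e': 5, 'c': 2, 'a': 1}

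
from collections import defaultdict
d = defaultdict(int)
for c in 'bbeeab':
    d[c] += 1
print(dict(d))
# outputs {'b': 3, 'e': 2, 'a': 1}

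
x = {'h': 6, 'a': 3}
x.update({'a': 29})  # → {'h': 6, 'a': 29}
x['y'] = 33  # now {'h': 6, 'a': 29, 'y': 33}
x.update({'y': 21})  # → {'h': 6, 'a': 29, 'y': 21}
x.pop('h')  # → 6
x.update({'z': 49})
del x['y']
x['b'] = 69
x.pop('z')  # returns 49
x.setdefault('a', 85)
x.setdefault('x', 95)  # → 95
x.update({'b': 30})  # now {'a': 29, 'b': 30, 'x': 95}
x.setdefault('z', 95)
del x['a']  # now {'b': 30, 'x': 95, 'z': 95}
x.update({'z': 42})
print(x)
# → {'b': 30, 'x': 95, 'z': 42}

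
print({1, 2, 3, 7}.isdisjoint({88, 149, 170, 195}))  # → True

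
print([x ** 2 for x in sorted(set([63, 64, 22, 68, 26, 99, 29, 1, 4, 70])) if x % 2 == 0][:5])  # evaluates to [16, 484, 676, 4096, 4624]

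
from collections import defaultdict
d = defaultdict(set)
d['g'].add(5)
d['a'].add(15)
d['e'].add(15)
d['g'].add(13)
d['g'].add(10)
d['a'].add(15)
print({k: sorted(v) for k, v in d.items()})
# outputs {'g': [5, 10, 13], 'a': [15], 'e': [15]}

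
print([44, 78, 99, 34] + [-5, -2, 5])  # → [44, 78, 99, 34, -5, -2, 5]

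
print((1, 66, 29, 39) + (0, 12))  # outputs (1, 66, 29, 39, 0, 12)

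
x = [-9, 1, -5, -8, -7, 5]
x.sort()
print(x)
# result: [-9, -8, -7, -5, 1, 5]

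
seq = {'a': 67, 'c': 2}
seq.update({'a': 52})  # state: {'a': 52, 'c': 2}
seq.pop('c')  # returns 2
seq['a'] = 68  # {'a': 68}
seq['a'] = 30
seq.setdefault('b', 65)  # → 65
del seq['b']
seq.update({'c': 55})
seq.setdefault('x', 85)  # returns 85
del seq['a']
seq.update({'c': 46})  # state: {'c': 46, 'x': 85}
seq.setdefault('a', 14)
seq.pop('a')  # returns 14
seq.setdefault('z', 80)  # 80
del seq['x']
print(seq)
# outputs {'c': 46, 'z': 80}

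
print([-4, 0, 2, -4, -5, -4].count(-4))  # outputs 3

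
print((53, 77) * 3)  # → (53, 77, 53, 77, 53, 77)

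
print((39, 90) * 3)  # (39, 90, 39, 90, 39, 90)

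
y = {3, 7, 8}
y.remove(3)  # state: {7, 8}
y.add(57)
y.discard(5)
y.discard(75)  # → {7, 8, 57}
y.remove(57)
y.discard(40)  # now {7, 8}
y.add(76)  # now {7, 8, 76}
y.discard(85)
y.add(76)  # {7, 8, 76}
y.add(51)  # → {7, 8, 51, 76}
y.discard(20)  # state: {7, 8, 51, 76}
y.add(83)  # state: {7, 8, 51, 76, 83}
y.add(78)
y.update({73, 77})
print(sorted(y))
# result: [7, 8, 51, 73, 76, 77, 78, 83]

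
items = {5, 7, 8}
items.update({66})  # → {5, 7, 8, 66}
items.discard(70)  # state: {5, 7, 8, 66}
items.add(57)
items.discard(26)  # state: {5, 7, 8, 57, 66}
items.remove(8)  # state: {5, 7, 57, 66}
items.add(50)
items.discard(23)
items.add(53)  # {5, 7, 50, 53, 57, 66}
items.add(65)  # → {5, 7, 50, 53, 57, 65, 66}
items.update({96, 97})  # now {5, 7, 50, 53, 57, 65, 66, 96, 97}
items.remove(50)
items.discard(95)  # {5, 7, 53, 57, 65, 66, 96, 97}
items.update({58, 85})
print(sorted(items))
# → [5, 7, 53, 57, 58, 65, 66, 85, 96, 97]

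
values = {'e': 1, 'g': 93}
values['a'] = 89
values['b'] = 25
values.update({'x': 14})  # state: {'e': 1, 'g': 93, 'a': 89, 'b': 25, 'x': 14}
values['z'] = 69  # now {'e': 1, 'g': 93, 'a': 89, 'b': 25, 'x': 14, 'z': 69}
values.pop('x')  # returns 14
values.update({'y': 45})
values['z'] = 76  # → {'e': 1, 'g': 93, 'a': 89, 'b': 25, 'z': 76, 'y': 45}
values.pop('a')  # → 89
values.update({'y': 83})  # {'e': 1, 'g': 93, 'b': 25, 'z': 76, 'y': 83}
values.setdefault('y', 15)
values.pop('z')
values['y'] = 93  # {'e': 1, 'g': 93, 'b': 25, 'y': 93}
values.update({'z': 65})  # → {'e': 1, 'g': 93, 'b': 25, 'y': 93, 'z': 65}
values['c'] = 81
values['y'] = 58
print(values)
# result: {'e': 1, 'g': 93, 'b': 25, 'y': 58, 'z': 65, 'c': 81}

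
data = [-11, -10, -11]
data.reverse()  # [-11, -10, -11]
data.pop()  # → -11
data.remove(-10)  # [-11]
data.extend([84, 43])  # [-11, 84, 43]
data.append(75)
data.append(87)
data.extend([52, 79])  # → [-11, 84, 43, 75, 87, 52, 79]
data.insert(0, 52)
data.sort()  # [-11, 43, 52, 52, 75, 79, 84, 87]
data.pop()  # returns 87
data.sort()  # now [-11, 43, 52, 52, 75, 79, 84]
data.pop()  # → 84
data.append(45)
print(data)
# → [-11, 43, 52, 52, 75, 79, 45]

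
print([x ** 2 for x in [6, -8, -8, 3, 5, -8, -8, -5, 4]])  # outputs [36, 64, 64, 9, 25, 64, 64, 25, 16]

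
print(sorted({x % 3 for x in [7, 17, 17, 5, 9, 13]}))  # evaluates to [0, 1, 2]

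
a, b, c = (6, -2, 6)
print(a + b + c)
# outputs 10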